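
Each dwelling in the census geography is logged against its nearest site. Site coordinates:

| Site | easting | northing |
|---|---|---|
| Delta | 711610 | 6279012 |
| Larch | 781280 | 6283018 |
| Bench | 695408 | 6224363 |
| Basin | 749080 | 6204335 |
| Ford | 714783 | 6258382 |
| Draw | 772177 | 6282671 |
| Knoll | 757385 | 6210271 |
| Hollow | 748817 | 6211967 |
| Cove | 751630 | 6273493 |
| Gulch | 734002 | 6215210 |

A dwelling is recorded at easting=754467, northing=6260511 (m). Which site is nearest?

Cove

Squared distances to each site:
Delta: 2179009450.000; Larch: 1225502018.000; Bench: 4794643385.000; Basin: 3184762745.000; Ford: 1579352497.000; Draw: 804709700.000; Knoll: 2532572324.000; Hollow: 2388442436.000; Cove: 176580893.000; Gulch: 2470996826.000.
Minimum at Cove.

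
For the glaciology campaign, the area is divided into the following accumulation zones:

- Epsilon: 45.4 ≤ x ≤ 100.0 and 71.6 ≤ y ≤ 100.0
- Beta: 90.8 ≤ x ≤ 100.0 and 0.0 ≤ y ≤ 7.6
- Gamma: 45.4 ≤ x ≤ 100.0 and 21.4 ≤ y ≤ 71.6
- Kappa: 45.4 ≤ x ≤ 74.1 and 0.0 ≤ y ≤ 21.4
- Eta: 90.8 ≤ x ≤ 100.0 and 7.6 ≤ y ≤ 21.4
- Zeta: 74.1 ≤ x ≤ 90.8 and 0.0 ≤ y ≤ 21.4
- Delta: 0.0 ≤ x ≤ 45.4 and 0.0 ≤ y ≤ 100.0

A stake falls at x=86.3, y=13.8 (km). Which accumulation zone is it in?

The point has x = 86.3 and y = 13.8.
Only Zeta satisfies 74.1 ≤ x ≤ 90.8 and 0.0 ≤ y ≤ 21.4.

Zeta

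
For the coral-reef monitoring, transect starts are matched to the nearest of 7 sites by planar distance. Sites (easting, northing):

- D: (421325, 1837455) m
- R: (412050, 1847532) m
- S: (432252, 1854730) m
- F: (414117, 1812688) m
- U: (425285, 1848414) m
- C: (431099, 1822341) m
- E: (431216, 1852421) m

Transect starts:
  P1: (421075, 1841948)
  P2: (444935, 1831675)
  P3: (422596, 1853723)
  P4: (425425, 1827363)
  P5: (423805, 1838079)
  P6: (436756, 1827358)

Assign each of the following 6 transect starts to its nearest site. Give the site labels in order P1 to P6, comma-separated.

D, C, U, C, D, C

P1 → D (d²=20249549.00)
P2 → C (d²=278558452.00)
P3 → U (d²=35416202.00)
P4 → C (d²=57414760.00)
P5 → D (d²=6539776.00)
P6 → C (d²=57171938.00)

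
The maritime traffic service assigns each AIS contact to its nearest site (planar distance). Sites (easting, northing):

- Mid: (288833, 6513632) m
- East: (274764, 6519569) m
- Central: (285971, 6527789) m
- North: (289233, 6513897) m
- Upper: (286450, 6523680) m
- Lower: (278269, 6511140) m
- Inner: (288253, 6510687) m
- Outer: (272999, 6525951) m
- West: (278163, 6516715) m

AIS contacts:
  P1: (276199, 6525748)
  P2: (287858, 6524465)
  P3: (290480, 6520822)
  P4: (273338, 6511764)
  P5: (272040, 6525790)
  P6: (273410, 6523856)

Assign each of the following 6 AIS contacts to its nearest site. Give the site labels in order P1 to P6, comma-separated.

Outer, Upper, Upper, Lower, Outer, Outer

P1 → Outer (d²=10281209.00)
P2 → Upper (d²=2598689.00)
P3 → Upper (d²=24409064.00)
P4 → Lower (d²=24704137.00)
P5 → Outer (d²=945602.00)
P6 → Outer (d²=4557946.00)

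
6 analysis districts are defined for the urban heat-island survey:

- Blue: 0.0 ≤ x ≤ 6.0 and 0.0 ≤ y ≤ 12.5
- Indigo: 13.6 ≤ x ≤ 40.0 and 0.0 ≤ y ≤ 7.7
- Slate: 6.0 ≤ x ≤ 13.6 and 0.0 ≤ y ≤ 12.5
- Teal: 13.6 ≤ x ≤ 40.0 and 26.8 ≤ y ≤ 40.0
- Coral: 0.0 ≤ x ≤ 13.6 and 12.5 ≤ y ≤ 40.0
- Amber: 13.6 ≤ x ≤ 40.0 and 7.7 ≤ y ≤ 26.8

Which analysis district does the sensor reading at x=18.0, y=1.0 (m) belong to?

The point has x = 18.0 and y = 1.0.
Only Indigo satisfies 13.6 ≤ x ≤ 40.0 and 0.0 ≤ y ≤ 7.7.

Indigo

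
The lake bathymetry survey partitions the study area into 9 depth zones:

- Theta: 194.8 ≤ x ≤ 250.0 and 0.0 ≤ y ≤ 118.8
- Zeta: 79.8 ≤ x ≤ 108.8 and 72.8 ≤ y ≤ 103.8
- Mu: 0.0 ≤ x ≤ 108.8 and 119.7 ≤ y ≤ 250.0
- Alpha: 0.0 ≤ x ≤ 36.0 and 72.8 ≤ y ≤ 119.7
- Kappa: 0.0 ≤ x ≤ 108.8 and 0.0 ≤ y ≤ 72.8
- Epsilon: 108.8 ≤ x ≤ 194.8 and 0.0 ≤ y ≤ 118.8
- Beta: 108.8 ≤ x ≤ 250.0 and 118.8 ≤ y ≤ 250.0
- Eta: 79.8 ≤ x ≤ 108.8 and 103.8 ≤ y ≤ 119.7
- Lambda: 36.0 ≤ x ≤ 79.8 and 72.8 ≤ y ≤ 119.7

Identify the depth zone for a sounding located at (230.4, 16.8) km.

Theta

The point has x = 230.4 and y = 16.8.
Only Theta satisfies 194.8 ≤ x ≤ 250.0 and 0.0 ≤ y ≤ 118.8.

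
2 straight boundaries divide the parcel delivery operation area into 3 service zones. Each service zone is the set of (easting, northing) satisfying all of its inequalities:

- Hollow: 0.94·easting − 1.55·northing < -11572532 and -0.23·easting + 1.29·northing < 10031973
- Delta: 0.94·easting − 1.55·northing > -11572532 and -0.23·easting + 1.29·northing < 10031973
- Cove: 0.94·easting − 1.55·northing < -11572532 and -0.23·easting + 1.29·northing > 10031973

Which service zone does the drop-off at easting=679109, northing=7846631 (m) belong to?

Delta

0.94·679109 − 1.55·7846631 = -11523915.590, which is > -11572532
-0.23·679109 + 1.29·7846631 = 9965958.920, which is < 10031973
This sign pattern matches Delta.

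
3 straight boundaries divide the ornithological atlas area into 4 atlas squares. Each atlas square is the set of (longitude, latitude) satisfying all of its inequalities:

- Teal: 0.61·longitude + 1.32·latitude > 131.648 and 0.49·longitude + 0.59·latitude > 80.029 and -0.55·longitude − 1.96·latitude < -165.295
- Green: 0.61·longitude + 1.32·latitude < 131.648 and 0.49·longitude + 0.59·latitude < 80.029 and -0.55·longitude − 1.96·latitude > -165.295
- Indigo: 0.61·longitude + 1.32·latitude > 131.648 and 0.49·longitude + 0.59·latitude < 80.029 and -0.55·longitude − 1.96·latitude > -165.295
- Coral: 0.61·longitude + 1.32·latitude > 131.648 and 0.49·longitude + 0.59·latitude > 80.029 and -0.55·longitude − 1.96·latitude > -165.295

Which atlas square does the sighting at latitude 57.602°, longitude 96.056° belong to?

0.61·96.056 + 1.32·57.602 = 134.629, which is > 131.648
0.49·96.056 + 0.59·57.602 = 81.053, which is > 80.029
-0.55·96.056 − 1.96·57.602 = -165.731, which is < -165.295
This sign pattern matches Teal.

Teal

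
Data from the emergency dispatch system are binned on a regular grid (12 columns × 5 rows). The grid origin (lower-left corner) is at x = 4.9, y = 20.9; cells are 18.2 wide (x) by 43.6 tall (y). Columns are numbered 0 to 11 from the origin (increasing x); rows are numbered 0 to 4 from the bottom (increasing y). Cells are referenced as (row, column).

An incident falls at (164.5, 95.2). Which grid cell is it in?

(1, 8)

Column index: ⌊(164.5 − 4.9) / 18.2⌋ = ⌊8.769⌋ = 8
Row offset from origin: ⌊(95.2 − 20.9) / 43.6⌋ = ⌊1.704⌋ = 1 → row 1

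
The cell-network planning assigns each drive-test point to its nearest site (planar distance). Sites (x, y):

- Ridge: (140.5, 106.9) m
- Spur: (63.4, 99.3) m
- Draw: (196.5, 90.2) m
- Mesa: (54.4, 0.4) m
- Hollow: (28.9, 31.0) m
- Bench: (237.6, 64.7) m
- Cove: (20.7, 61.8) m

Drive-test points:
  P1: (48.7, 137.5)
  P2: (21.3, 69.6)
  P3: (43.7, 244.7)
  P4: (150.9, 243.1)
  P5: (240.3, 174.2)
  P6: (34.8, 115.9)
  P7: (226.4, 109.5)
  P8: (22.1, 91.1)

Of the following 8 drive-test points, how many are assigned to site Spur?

3

P1 → Spur
P2 → Cove
P3 → Spur
P4 → Ridge
P5 → Draw
P6 → Spur
P7 → Draw
P8 → Cove
3 of the 8 go to Spur.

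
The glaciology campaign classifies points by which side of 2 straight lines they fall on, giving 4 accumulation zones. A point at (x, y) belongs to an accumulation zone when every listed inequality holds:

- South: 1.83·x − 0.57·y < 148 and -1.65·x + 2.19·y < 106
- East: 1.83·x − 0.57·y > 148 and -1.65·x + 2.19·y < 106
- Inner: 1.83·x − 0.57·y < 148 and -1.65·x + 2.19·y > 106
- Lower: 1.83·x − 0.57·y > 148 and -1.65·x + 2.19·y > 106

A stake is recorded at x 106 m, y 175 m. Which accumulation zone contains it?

Inner

1.83·106 − 0.57·175 = 94.230, which is < 148
-1.65·106 + 2.19·175 = 208.350, which is > 106
This sign pattern matches Inner.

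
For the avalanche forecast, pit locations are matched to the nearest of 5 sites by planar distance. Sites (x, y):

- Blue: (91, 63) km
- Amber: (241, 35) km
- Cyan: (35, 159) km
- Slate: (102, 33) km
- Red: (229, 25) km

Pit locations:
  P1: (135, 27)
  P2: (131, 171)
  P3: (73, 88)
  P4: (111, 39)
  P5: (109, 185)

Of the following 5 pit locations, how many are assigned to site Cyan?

P1 → Slate
P2 → Cyan
P3 → Blue
P4 → Slate
P5 → Cyan
2 of the 5 go to Cyan.

2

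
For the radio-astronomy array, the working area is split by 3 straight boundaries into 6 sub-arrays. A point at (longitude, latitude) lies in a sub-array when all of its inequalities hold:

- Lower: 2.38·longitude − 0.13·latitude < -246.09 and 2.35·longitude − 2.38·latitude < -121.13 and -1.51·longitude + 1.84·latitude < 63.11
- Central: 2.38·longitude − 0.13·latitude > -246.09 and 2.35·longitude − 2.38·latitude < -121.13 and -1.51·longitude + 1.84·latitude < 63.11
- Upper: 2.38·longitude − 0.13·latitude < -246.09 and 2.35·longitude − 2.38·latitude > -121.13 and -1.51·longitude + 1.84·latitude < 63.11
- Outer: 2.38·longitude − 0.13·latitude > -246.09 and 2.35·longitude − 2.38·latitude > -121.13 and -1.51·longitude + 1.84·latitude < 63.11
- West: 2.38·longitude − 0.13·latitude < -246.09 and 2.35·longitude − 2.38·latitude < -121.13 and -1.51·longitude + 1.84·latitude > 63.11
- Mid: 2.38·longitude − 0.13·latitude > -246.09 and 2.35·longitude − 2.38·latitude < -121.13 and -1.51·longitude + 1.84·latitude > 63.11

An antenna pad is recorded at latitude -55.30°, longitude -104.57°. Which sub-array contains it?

2.38·-104.57 − 0.13·-55.30 = -241.688, which is > -246.09
2.35·-104.57 − 2.38·-55.30 = -114.126, which is > -121.13
-1.51·-104.57 + 1.84·-55.30 = 56.149, which is < 63.11
This sign pattern matches Outer.

Outer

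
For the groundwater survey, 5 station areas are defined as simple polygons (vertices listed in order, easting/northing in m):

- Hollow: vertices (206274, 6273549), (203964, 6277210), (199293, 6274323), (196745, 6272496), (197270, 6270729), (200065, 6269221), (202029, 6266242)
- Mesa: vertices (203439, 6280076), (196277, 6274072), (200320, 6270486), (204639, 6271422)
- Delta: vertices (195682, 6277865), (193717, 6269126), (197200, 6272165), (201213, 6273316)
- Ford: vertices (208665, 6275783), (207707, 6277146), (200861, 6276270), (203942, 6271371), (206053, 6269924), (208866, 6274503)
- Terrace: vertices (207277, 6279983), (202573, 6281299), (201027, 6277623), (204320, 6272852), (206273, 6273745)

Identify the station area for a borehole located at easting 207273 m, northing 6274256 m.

Cast a ray rightward from (207273, 6274256). For each polygon, the edges (by vertex number in listed order) whose endpoints lie on opposite sides of northing = 6274256, where each meets that height, and whether that is right or left of the point:
Hollow: 1–2 at easting≈205827.9 (left), 3–4 at easting≈199199.6 (left) → 0 crossings.
Mesa: 1–2 at easting≈196496.5 (left), 4–1 at easting≈204246.0 (left) → 0 crossings.
Delta: 1–2 at easting≈194870.5 (left), 4–1 at easting≈200070.1 (left) → 0 crossings.
Ford: 3–4 at easting≈202127.6 (left), 5–6 at easting≈208714.3 (right) → 1 crossing.
Terrace: 3–4 at easting≈203350.9 (left), 5–1 at easting≈206355.2 (left) → 0 crossings.
Only Ford has an odd count, so the point is inside Ford.

Ford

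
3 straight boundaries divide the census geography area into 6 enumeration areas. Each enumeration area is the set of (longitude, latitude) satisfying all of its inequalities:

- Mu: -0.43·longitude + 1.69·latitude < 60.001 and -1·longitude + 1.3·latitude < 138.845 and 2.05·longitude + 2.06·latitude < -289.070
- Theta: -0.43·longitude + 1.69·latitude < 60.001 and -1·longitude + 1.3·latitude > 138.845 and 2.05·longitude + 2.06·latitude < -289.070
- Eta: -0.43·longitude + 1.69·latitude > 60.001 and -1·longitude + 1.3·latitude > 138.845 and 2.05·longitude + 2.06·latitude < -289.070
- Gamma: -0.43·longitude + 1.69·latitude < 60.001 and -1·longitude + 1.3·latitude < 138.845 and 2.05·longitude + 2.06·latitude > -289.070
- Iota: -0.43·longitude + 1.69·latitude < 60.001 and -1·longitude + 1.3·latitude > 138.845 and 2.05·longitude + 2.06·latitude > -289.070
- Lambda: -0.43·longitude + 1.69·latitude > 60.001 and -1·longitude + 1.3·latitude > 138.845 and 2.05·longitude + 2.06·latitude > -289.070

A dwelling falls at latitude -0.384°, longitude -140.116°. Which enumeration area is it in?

-0.43·-140.116 + 1.69·-0.384 = 59.601, which is < 60.001
-1·-140.116 + 1.3·-0.384 = 139.617, which is > 138.845
2.05·-140.116 + 2.06·-0.384 = -288.029, which is > -289.070
This sign pattern matches Iota.

Iota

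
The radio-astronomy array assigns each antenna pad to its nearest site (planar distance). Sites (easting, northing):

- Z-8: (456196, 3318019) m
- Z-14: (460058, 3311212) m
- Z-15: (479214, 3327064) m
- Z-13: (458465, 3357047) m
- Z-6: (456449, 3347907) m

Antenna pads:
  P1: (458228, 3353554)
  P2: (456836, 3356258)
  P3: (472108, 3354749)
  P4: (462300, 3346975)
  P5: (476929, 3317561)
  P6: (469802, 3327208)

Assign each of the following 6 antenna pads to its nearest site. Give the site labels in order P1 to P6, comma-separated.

Z-13, Z-13, Z-13, Z-6, Z-15, Z-15

P1 → Z-13 (d²=12257218.00)
P2 → Z-13 (d²=3276162.00)
P3 → Z-13 (d²=191412253.00)
P4 → Z-6 (d²=35102825.00)
P5 → Z-15 (d²=95528234.00)
P6 → Z-15 (d²=88606480.00)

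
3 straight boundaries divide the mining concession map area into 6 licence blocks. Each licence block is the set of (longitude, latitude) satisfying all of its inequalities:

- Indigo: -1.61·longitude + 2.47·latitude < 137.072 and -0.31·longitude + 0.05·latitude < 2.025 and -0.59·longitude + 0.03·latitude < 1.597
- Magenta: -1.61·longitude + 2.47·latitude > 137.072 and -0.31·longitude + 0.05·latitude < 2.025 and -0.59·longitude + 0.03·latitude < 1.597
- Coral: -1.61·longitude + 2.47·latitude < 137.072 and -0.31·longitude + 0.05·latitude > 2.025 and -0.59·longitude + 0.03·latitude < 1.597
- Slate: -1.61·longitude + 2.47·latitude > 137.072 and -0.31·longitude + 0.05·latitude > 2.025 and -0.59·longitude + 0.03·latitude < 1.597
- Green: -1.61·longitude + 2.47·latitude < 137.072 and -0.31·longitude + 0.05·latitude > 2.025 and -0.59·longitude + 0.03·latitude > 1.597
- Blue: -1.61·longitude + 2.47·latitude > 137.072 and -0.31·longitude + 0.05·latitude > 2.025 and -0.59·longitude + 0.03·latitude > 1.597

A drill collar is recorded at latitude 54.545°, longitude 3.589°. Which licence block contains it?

Indigo

-1.61·3.589 + 2.47·54.545 = 128.948, which is < 137.072
-0.31·3.589 + 0.05·54.545 = 1.615, which is < 2.025
-0.59·3.589 + 0.03·54.545 = -0.481, which is < 1.597
This sign pattern matches Indigo.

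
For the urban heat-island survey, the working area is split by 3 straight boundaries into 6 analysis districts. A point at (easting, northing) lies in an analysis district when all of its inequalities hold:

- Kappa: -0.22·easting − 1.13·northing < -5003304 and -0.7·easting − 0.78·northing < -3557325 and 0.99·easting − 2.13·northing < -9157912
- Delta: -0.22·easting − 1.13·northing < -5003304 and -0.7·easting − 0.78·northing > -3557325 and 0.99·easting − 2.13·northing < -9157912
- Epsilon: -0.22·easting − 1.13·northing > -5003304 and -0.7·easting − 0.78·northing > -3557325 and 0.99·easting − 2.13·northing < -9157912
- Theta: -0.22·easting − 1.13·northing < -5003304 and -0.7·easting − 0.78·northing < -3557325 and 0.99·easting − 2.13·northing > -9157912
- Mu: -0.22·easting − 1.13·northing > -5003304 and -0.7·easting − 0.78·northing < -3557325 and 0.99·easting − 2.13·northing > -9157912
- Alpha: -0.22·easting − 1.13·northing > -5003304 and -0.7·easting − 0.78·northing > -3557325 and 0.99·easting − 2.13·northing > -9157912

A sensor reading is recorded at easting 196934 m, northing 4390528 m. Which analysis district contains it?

Theta

-0.22·196934 − 1.13·4390528 = -5004622.120, which is < -5003304
-0.7·196934 − 0.78·4390528 = -3562465.640, which is < -3557325
0.99·196934 − 2.13·4390528 = -9156859.980, which is > -9157912
This sign pattern matches Theta.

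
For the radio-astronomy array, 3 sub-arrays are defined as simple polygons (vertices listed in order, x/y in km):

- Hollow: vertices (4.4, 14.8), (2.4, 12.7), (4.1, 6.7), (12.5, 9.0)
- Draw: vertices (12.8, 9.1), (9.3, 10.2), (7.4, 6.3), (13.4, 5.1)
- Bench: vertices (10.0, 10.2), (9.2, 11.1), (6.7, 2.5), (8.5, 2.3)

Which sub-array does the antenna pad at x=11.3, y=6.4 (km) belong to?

Cast a ray rightward from (11.3, 6.4). For each polygon, the edges (by vertex number in listed order) whose endpoints lie on opposite sides of y = 6.4, where each meets that height, and whether that is right or left of the point:
Hollow: no edge straddles that height → 0 crossings.
Draw: 2–3 at x≈7.45 (left), 4–1 at x≈13.21 (right) → 1 crossing.
Bench: 2–3 at x≈7.83 (left), 4–1 at x≈9.28 (left) → 0 crossings.
Only Draw has an odd count, so the point is inside Draw.

Draw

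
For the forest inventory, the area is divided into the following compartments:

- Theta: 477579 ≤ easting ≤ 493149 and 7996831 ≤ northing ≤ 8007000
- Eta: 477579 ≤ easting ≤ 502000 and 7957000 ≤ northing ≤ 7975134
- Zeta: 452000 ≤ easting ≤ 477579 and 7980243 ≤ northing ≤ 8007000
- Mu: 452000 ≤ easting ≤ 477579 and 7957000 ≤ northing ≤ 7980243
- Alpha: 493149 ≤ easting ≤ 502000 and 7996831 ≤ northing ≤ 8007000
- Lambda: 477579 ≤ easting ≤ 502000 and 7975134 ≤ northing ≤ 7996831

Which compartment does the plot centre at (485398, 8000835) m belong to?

The point has easting = 485398 and northing = 8000835.
Only Theta satisfies 477579 ≤ easting ≤ 493149 and 7996831 ≤ northing ≤ 8007000.

Theta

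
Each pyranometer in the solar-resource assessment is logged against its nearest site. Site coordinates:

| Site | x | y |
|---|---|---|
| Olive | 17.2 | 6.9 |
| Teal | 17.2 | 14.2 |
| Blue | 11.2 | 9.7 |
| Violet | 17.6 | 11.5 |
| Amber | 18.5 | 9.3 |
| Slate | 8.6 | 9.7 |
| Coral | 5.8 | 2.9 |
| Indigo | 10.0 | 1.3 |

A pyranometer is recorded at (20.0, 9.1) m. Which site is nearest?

Squared distances to each site:
Olive: 12.680; Teal: 33.850; Blue: 77.800; Violet: 11.520; Amber: 2.290; Slate: 130.320; Coral: 240.080; Indigo: 160.840.
Minimum at Amber.

Amber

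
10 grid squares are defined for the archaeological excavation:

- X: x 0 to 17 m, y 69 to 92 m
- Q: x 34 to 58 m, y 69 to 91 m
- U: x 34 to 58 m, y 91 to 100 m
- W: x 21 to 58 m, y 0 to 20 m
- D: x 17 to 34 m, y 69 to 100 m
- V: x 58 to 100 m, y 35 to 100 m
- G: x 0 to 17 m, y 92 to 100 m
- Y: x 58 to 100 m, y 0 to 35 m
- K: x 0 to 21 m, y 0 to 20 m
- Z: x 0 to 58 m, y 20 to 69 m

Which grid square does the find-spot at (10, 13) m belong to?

K

The point has x = 10 and y = 13.
Only K satisfies 0 ≤ x ≤ 21 and 0 ≤ y ≤ 20.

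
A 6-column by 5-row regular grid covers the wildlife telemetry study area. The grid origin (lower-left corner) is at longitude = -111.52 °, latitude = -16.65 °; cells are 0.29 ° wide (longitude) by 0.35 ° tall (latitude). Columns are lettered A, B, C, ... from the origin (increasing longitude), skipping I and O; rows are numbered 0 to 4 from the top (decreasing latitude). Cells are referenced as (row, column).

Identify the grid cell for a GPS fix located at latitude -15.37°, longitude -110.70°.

(1, C)

Column index: ⌊(-110.70 − -111.52) / 0.29⌋ = ⌊2.828⌋ = 2 → column C
Row offset from origin: ⌊(-15.37 − -16.65) / 0.35⌋ = ⌊3.657⌋ = 3 → row 1 (counted from top)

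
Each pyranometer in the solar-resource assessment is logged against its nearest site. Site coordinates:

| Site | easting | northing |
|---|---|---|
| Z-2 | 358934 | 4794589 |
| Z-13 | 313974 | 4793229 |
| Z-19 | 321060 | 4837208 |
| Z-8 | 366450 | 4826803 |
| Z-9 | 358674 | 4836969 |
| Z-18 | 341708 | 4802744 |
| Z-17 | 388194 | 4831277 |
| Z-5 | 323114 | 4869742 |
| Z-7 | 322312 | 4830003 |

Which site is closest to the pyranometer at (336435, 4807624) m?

Squared distances to each site:
Z-2: 676116226.000; Z-13: 711712546.000; Z-19: 1111603681.000; Z-8: 1268734266.000; Z-9: 1355702146.000; Z-18: 51618929.000; Z-17: 3238458490.000; Z-5: 4036094965.000; Z-7: 700278770.000.
Minimum at Z-18.

Z-18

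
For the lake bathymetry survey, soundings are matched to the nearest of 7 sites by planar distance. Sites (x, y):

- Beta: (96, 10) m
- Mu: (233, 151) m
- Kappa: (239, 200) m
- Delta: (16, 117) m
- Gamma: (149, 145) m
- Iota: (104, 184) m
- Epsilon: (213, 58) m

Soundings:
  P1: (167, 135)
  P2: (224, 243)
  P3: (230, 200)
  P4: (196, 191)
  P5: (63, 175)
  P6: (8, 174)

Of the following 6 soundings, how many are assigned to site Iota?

P1 → Gamma
P2 → Kappa
P3 → Kappa
P4 → Kappa
P5 → Iota
P6 → Delta
1 of the 6 goes to Iota.

1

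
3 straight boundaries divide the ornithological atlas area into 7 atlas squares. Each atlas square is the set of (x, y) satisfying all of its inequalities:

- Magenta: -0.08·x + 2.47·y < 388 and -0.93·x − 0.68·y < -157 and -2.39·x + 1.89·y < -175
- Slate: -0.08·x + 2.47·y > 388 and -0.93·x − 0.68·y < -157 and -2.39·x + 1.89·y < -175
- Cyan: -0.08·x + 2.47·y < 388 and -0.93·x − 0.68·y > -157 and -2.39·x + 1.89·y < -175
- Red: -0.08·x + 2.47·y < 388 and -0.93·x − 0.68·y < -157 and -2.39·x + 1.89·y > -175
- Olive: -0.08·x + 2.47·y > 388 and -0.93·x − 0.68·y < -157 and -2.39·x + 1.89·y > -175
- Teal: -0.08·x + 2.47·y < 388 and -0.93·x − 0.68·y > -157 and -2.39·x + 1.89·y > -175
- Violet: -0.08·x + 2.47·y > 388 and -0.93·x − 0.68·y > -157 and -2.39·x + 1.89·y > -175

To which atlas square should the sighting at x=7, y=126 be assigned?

-0.08·7 + 2.47·126 = 310.660, which is < 388
-0.93·7 − 0.68·126 = -92.190, which is > -157
-2.39·7 + 1.89·126 = 221.410, which is > -175
This sign pattern matches Teal.

Teal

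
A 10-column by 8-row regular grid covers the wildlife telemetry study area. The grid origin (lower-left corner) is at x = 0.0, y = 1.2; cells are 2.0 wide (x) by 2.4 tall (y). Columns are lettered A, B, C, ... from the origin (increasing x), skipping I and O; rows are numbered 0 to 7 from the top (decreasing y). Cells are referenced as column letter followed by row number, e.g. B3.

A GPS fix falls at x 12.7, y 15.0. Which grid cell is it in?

G2

Column index: ⌊(12.7 − 0.0) / 2.0⌋ = ⌊6.350⌋ = 6 → column G
Row offset from origin: ⌊(15.0 − 1.2) / 2.4⌋ = ⌊5.750⌋ = 5 → row 2 (counted from top)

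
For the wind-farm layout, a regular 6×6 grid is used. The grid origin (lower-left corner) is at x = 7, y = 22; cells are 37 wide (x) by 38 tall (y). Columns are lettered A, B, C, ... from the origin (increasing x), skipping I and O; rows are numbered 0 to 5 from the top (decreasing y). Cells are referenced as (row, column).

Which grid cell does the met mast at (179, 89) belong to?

Column index: ⌊(179 − 7) / 37⌋ = ⌊4.649⌋ = 4 → column E
Row offset from origin: ⌊(89 − 22) / 38⌋ = ⌊1.763⌋ = 1 → row 4 (counted from top)

(4, E)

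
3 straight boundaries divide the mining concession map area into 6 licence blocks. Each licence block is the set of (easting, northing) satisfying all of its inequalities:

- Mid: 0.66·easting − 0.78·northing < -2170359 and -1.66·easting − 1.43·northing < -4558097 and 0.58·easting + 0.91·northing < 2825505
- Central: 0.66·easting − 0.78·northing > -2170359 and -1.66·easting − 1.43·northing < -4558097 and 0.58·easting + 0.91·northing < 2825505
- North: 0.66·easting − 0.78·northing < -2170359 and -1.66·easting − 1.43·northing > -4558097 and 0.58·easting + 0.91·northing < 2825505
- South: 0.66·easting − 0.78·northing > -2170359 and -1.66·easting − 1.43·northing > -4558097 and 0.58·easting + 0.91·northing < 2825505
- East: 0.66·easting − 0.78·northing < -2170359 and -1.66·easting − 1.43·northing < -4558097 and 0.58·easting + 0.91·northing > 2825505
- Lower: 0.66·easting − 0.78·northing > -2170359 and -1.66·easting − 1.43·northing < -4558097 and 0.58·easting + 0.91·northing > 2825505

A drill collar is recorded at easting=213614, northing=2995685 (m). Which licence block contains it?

0.66·213614 − 0.78·2995685 = -2195649.060, which is < -2170359
-1.66·213614 − 1.43·2995685 = -4638428.790, which is < -4558097
0.58·213614 + 0.91·2995685 = 2849969.470, which is > 2825505
This sign pattern matches East.

East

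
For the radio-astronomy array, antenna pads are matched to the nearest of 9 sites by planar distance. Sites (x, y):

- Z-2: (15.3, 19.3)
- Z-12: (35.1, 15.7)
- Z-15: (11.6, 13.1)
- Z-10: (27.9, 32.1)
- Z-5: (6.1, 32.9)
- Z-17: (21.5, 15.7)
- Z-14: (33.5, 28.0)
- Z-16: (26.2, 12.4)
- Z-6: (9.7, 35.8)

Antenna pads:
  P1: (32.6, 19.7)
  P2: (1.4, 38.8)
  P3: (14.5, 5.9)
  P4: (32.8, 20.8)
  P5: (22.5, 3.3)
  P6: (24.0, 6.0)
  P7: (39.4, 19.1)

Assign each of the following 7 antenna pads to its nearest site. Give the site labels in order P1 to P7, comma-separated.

Z-12, Z-5, Z-15, Z-12, Z-16, Z-16, Z-12

P1 → Z-12 (d²=22.25)
P2 → Z-5 (d²=56.90)
P3 → Z-15 (d²=60.25)
P4 → Z-12 (d²=31.30)
P5 → Z-16 (d²=96.50)
P6 → Z-16 (d²=45.80)
P7 → Z-12 (d²=30.05)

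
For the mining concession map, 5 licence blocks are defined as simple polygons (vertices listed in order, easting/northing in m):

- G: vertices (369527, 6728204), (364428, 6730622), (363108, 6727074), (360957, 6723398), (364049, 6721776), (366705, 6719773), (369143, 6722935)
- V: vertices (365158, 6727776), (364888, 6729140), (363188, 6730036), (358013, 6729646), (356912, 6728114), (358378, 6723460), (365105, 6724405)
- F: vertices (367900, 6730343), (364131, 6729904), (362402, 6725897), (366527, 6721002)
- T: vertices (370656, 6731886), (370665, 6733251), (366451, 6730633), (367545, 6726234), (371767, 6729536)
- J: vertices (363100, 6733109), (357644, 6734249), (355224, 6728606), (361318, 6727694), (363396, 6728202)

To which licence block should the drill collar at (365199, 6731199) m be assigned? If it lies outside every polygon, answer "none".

Cast a ray rightward from (365199, 6731199). For each polygon, the edges (by vertex number in listed order) whose endpoints lie on opposite sides of northing = 6731199, where each meets that height, and whether that is right or left of the point:
G: no edge straddles that height → 0 crossings.
V: no edge straddles that height → 0 crossings.
F: no edge straddles that height → 0 crossings.
T: 2–3 at easting≈367362.0 (right), 5–1 at easting≈370980.8 (right) → 2 crossings.
J: 2–3 at easting≈356336.0 (left), 5–1 at easting≈363215.2 (left) → 0 crossings.
All counts are even, so the point lies outside every listed polygon.

none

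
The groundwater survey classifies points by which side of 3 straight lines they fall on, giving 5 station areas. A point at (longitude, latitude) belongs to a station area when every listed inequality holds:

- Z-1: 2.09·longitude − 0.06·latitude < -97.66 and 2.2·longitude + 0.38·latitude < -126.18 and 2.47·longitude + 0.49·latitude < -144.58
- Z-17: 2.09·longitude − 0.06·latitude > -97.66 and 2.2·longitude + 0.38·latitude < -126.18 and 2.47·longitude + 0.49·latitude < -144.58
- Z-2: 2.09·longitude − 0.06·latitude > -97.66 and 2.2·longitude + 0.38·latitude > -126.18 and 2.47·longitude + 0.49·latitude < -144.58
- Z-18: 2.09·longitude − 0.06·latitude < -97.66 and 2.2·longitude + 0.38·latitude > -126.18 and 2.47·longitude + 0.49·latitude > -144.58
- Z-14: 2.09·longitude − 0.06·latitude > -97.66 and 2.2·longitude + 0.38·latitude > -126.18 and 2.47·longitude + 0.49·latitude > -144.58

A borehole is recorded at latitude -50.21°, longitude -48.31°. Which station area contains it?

Z-18

2.09·-48.31 − 0.06·-50.21 = -97.955, which is < -97.66
2.2·-48.31 + 0.38·-50.21 = -125.362, which is > -126.18
2.47·-48.31 + 0.49·-50.21 = -143.929, which is > -144.58
This sign pattern matches Z-18.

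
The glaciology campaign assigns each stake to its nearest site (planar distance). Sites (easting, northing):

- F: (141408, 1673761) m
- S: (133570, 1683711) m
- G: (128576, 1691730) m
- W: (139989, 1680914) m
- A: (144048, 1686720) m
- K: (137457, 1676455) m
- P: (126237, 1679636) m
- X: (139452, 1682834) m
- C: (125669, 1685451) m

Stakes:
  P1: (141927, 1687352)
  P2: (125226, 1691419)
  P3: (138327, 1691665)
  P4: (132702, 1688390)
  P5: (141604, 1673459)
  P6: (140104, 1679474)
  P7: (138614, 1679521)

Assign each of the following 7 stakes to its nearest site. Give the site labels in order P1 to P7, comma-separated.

A, G, A, S, F, W, W

P1 → A (d²=4898065.00)
P2 → G (d²=11319221.00)
P3 → A (d²=57182866.00)
P4 → S (d²=22646465.00)
P5 → F (d²=129620.00)
P6 → W (d²=2086825.00)
P7 → W (d²=3831074.00)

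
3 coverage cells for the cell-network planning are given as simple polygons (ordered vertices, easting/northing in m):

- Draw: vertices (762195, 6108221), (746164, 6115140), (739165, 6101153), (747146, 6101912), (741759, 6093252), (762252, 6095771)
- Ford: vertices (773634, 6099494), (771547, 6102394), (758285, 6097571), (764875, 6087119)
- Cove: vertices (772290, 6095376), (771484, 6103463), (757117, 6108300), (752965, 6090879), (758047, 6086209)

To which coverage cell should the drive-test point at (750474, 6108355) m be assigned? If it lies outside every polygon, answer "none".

Cast a ray rightward from (750474, 6108355). For each polygon, the edges (by vertex number in listed order) whose endpoints lie on opposite sides of northing = 6108355, where each meets that height, and whether that is right or left of the point:
Draw: 1–2 at easting≈761884.5 (right), 2–3 at easting≈742768.8 (left) → 1 crossing.
Ford: no edge straddles that height → 0 crossings.
Cove: no edge straddles that height → 0 crossings.
Only Draw has an odd count, so the point is inside Draw.

Draw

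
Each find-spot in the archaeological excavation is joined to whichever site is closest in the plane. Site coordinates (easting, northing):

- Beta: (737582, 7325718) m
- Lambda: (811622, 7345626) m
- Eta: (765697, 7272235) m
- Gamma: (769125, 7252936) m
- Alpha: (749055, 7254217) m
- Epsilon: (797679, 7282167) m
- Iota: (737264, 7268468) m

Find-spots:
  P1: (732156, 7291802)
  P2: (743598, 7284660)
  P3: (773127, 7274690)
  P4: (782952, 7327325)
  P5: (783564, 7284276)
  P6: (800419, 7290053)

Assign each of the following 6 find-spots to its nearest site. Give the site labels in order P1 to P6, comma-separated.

P1 → Iota (d²=570567220.00)
P2 → Iota (d²=302300420.00)
P3 → Eta (d²=61231925.00)
P4 → Lambda (d²=1156895501.00)
P5 → Epsilon (d²=203681106.00)
P6 → Epsilon (d²=69696596.00)

Iota, Iota, Eta, Lambda, Epsilon, Epsilon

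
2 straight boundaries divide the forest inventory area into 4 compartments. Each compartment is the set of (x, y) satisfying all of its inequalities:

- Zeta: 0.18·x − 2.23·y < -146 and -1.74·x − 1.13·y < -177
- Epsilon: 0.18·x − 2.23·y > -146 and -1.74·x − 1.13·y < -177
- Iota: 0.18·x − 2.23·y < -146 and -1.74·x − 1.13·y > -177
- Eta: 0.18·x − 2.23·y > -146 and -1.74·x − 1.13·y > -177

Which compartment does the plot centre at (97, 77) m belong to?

0.18·97 − 2.23·77 = -154.250, which is < -146
-1.74·97 − 1.13·77 = -255.790, which is < -177
This sign pattern matches Zeta.

Zeta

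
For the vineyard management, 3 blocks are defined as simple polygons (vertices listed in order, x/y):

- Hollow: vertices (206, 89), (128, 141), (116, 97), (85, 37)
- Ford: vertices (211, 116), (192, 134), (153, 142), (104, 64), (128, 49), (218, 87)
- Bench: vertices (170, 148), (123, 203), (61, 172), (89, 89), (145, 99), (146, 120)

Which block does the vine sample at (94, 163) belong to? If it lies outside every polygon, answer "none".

Cast a ray rightward from (94, 163). For each polygon, the edges (by vertex number in listed order) whose endpoints lie on opposite sides of y = 163, where each meets that height, and whether that is right or left of the point:
Hollow: no edge straddles that height → 0 crossings.
Ford: no edge straddles that height → 0 crossings.
Bench: 1–2 at x≈157.2 (right), 3–4 at x≈64.0 (left) → 1 crossing.
Only Bench has an odd count, so the point is inside Bench.

Bench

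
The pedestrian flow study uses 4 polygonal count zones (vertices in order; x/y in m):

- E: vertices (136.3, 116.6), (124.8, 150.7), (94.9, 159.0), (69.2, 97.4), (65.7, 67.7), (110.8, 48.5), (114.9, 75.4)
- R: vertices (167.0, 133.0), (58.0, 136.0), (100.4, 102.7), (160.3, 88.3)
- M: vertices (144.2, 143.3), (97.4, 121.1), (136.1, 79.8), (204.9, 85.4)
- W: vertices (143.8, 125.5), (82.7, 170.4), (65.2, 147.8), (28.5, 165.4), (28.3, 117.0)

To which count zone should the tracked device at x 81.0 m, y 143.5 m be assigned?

Cast a ray rightward from (81.0, 143.5). For each polygon, the edges (by vertex number in listed order) whose endpoints lie on opposite sides of y = 143.5, where each meets that height, and whether that is right or left of the point:
E: 1–2 at x≈127.23 (right), 3–4 at x≈88.43 (right) → 2 crossings.
R: no edge straddles that height → 0 crossings.
M: no edge straddles that height → 0 crossings.
W: 1–2 at x≈119.31 (right), 4–5 at x≈28.41 (left) → 1 crossing.
Only W has an odd count, so the point is inside W.

W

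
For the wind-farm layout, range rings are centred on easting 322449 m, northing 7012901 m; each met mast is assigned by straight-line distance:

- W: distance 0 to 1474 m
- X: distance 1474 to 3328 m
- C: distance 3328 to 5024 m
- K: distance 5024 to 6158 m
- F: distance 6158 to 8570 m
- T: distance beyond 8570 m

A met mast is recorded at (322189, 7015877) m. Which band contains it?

Distance = √((322189−322449)² + (7015877−7012901)²) = √(67600.000 + 8856576.000) = 2987.336 m.
1474 ≤ 2987.336 < 3328 → X.

X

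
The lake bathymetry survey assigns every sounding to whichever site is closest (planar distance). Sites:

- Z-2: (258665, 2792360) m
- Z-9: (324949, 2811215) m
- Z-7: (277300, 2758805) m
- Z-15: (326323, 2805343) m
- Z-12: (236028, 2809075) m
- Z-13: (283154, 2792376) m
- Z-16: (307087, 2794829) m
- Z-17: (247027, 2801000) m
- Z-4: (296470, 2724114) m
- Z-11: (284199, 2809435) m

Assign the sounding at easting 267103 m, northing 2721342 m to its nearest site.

Squared distances to each site:
Z-2: 5114756168.000; Z-9: 11423315845.000; Z-7: 1507455178.000; Z-15: 10563176401.000; Z-12: 8662734914.000; Z-13: 5303463757.000; Z-16: 6999059425.000; Z-17: 6748442740.000; Z-4: 870104673.000; Z-11: 8052649865.000.
Minimum at Z-4.

Z-4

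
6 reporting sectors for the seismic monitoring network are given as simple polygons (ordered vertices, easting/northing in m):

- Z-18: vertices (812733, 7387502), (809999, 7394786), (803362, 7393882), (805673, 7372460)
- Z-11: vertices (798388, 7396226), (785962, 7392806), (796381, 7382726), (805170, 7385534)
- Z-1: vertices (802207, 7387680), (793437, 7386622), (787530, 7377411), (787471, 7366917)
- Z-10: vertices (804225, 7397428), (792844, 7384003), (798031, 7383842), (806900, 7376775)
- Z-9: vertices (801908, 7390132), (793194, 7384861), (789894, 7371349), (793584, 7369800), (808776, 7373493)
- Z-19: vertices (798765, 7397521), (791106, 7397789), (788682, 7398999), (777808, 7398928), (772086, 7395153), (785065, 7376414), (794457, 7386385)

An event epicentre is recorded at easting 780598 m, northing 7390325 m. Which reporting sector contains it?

Cast a ray rightward from (780598, 7390325). For each polygon, the edges (by vertex number in listed order) whose endpoints lie on opposite sides of northing = 7390325, where each meets that height, and whether that is right or left of the point:
Z-18: 1–2 at easting≈811673.4 (right), 3–4 at easting≈803745.7 (right) → 2 crossings.
Z-11: 2–3 at easting≈788526.4 (right), 4–1 at easting≈802131.0 (right) → 2 crossings.
Z-1: no edge straddles that height → 0 crossings.
Z-10: 1–2 at easting≈798203.5 (right), 4–1 at easting≈805145.0 (right) → 2 crossings.
Z-9: no edge straddles that height → 0 crossings.
Z-19: 5–6 at easting≈775430.0 (left), 7–1 at easting≈795981.2 (right) → 1 crossing.
Only Z-19 has an odd count, so the point is inside Z-19.

Z-19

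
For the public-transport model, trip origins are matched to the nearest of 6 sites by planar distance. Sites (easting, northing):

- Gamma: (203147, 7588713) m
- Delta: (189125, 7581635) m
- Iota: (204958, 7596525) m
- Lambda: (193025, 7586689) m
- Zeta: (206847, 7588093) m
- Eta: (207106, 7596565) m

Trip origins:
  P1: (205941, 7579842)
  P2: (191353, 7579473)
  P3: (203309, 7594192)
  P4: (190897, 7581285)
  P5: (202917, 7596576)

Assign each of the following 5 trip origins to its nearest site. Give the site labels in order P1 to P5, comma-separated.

Zeta, Delta, Iota, Delta, Iota

P1 → Zeta (d²=68899837.00)
P2 → Delta (d²=9638228.00)
P3 → Iota (d²=8162090.00)
P4 → Delta (d²=3262484.00)
P5 → Iota (d²=4168282.00)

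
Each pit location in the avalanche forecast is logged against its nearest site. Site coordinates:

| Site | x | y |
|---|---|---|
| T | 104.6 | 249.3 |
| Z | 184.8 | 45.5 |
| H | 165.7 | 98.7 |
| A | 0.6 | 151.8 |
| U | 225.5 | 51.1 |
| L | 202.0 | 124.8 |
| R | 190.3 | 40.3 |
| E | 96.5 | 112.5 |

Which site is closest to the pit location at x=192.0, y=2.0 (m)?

R

Squared distances to each site:
T: 68796.050; Z: 1944.090; H: 10042.580; A: 59074.000; U: 3533.060; L: 15179.840; R: 1469.780; E: 21330.500.
Minimum at R.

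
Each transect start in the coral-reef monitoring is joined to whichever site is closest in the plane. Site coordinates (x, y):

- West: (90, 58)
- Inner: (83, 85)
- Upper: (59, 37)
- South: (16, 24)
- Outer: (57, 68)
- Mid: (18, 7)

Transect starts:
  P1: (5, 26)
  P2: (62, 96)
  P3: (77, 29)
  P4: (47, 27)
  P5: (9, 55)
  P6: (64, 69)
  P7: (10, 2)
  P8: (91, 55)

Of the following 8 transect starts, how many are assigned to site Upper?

2

P1 → South
P2 → Inner
P3 → Upper
P4 → Upper
P5 → South
P6 → Outer
P7 → Mid
P8 → West
2 of the 8 go to Upper.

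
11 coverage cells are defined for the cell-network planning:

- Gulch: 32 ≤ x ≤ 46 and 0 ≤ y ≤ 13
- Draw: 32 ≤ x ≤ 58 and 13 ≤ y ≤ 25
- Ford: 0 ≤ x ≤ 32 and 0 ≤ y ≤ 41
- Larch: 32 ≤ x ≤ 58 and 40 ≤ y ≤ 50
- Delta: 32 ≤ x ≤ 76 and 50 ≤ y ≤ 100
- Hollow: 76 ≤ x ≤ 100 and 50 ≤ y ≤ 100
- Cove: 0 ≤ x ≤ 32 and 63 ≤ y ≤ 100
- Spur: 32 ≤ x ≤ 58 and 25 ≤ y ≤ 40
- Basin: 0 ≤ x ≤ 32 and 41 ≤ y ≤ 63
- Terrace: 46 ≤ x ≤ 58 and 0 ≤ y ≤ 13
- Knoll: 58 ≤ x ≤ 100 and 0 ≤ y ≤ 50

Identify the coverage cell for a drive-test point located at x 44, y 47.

The point has x = 44 and y = 47.
Only Larch satisfies 32 ≤ x ≤ 58 and 40 ≤ y ≤ 50.

Larch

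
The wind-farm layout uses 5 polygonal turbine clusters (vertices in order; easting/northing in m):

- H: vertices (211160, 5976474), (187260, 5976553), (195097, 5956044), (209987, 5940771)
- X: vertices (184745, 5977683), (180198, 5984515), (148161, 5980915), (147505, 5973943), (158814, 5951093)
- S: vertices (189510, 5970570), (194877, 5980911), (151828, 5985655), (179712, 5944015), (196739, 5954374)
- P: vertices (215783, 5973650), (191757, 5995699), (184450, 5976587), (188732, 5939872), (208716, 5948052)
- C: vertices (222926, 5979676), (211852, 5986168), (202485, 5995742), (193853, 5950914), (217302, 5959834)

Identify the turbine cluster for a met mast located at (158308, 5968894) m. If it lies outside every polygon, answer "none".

X

Cast a ray rightward from (158308, 5968894). For each polygon, the edges (by vertex number in listed order) whose endpoints lie on opposite sides of northing = 5968894, where each meets that height, and whether that is right or left of the point:
H: 2–3 at easting≈190186.7 (right), 4–1 at easting≈210911.0 (right) → 2 crossings.
X: 4–5 at easting≈150003.9 (left), 5–1 at easting≈176173.8 (right) → 1 crossing.
S: 3–4 at easting≈163051.9 (right), 5–1 at easting≈190258.1 (right) → 2 crossings.
P: 3–4 at easting≈185347.2 (right), 5–1 at easting≈214470.0 (right) → 2 crossings.
C: 3–4 at easting≈197315.2 (right), 5–1 at easting≈219870.0 (right) → 2 crossings.
Only X has an odd count, so the point is inside X.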